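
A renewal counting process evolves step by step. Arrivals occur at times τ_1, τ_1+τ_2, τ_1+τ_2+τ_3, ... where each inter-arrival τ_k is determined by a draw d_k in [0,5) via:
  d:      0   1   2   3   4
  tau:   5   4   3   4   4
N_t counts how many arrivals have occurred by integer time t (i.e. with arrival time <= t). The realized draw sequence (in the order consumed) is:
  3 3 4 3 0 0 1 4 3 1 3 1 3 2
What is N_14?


3

draw d_1=3: τ_1=4, arrival time A_1=4
draw d_2=3: τ_2=4, arrival time A_2=8
draw d_3=4: τ_3=4, arrival time A_3=12
draw d_4=3: τ_4=4, arrival time A_4=16
draw d_5=0: τ_5=5, arrival time A_5=21
draw d_6=0: τ_6=5, arrival time A_6=26
draw d_7=1: τ_7=4, arrival time A_7=30
draw d_8=4: τ_8=4, arrival time A_8=34
draw d_9=3: τ_9=4, arrival time A_9=38
draw d_10=1: τ_10=4, arrival time A_10=42
draw d_11=3: τ_11=4, arrival time A_11=46
draw d_12=1: τ_12=4, arrival time A_12=50
draw d_13=3: τ_13=4, arrival time A_13=54
draw d_14=2: τ_14=3, arrival time A_14=57
N_t over t=0..14: 0:0 1:0 2:0 3:0 4:1 5:1 6:1 7:1 8:2 9:2 10:2 11:2 12:3 13:3 14:3


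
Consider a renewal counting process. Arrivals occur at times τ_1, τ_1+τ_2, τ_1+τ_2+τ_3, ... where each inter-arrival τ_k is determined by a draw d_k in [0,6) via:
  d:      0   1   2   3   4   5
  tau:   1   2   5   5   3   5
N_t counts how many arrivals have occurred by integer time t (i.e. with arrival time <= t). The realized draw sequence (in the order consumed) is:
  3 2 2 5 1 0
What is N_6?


1

draw d_1=3: τ_1=5, arrival time A_1=5
draw d_2=2: τ_2=5, arrival time A_2=10
draw d_3=2: τ_3=5, arrival time A_3=15
draw d_4=5: τ_4=5, arrival time A_4=20
draw d_5=1: τ_5=2, arrival time A_5=22
draw d_6=0: τ_6=1, arrival time A_6=23
N_t over t=0..6: 0:0 1:0 2:0 3:0 4:0 5:1 6:1


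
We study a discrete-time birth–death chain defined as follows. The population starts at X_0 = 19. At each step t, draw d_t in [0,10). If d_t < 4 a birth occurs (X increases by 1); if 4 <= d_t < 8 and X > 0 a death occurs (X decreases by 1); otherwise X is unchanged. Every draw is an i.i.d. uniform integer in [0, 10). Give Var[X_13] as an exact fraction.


52/5

X can drop by at most 1 per step and X_0 = 19 > T = 13, so X_t >= 19 − t >= 6 > 0 for every t <= 13: the floor at 0 (the 'and X > 0' condition) never binds. Hence X_13 = X_0 + Σ_{t<13} Y_t with i.i.d. increments Y_t = y(d_t) ∈ {+1, −1, 0}.
Outcome values over d=0..9: [1, 1, 1, 1, -1, -1, -1, -1, 0, 0]
Σy = 0, Σy² = 8, M = 10
μ = 0/10 = 0,  σ² = 8/10 − (0)² = 4/5
Independent increments: Var[X_13] = 13·σ² = 13·(4/5) = 52/5


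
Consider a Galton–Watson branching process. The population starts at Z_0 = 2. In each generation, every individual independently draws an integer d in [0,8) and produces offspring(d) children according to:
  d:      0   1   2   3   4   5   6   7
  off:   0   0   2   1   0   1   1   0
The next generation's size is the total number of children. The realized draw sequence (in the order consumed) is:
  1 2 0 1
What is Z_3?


gen 0: Z_0=2, draws=[1, 2], offspring=[0, 2], Z_1=2
gen 1: Z_1=2, draws=[0, 1], offspring=[0, 0], Z_2=0
gen 2: Z_2=0, draws=[], offspring=[], Z_3=0

0


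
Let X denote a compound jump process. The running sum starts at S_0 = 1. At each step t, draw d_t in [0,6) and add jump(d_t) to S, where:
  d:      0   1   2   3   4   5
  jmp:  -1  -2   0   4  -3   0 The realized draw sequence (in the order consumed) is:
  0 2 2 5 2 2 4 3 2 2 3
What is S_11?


t=0: S=1, d=0, jump=-1, S_1=0
t=1: S=0, d=2, jump=0, S_2=0
t=2: S=0, d=2, jump=0, S_3=0
t=3: S=0, d=5, jump=0, S_4=0
t=4: S=0, d=2, jump=0, S_5=0
t=5: S=0, d=2, jump=0, S_6=0
t=6: S=0, d=4, jump=-3, S_7=-3
t=7: S=-3, d=3, jump=4, S_8=1
t=8: S=1, d=2, jump=0, S_9=1
t=9: S=1, d=2, jump=0, S_10=1
t=10: S=1, d=3, jump=4, S_11=5

5


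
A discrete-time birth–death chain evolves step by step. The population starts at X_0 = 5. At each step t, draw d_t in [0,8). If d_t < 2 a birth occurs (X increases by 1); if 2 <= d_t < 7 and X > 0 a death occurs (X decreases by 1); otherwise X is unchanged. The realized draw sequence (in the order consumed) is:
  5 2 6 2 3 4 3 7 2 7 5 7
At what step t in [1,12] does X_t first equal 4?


1

t=0: X=5, d=5 → death, X_1=4
t=1: X=4, d=2 → death, X_2=3
t=2: X=3, d=6 → death, X_3=2
t=3: X=2, d=2 → death, X_4=1
t=4: X=1, d=3 → death, X_5=0
t=5: X=0, d=4 → hold, X_6=0
t=6: X=0, d=3 → hold, X_7=0
t=7: X=0, d=7 → hold, X_8=0
t=8: X=0, d=2 → hold, X_9=0
t=9: X=0, d=7 → hold, X_10=0
t=10: X=0, d=5 → hold, X_11=0
t=11: X=0, d=7 → hold, X_12=0


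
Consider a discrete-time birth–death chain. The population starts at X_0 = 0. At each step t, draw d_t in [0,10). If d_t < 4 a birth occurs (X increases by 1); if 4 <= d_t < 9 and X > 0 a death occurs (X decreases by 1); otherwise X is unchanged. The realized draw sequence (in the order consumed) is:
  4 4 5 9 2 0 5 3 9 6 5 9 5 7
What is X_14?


t=0: X=0, d=4 → hold, X_1=0
t=1: X=0, d=4 → hold, X_2=0
t=2: X=0, d=5 → hold, X_3=0
t=3: X=0, d=9 → hold, X_4=0
t=4: X=0, d=2 → birth, X_5=1
t=5: X=1, d=0 → birth, X_6=2
t=6: X=2, d=5 → death, X_7=1
t=7: X=1, d=3 → birth, X_8=2
t=8: X=2, d=9 → hold, X_9=2
t=9: X=2, d=6 → death, X_10=1
t=10: X=1, d=5 → death, X_11=0
t=11: X=0, d=9 → hold, X_12=0
t=12: X=0, d=5 → hold, X_13=0
t=13: X=0, d=7 → hold, X_14=0

0


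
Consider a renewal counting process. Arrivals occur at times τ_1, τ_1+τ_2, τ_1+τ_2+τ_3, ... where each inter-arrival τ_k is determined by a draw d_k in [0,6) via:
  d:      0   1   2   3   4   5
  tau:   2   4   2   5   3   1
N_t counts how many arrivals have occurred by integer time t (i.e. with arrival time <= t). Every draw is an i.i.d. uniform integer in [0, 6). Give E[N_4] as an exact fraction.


1519/1296

Inter-arrival values over d=0..5: [2, 4, 2, 5, 3, 1]
Each d has probability 1/6, so the pmf of τ is: f(1) = 1/6, f(2) = 1/3, f(3) = 1/6, f(4) = 1/6, f(5) = 1/6
Renewal equation for m(n) = E[N_n]: condition on τ_1 = k (if k <= n, one arrival plus a fresh copy on the remaining n−k steps): m(n) = F(n) + Σ_{k<=n} f(k)·m(n−k), where F(n) = P(τ <= n) and m(0) = 0
m(1) = F(1) = 1/6
m(2) = F(2) + f(1)·m(1) = 1/2 + 1/6·1/6 = 19/36
m(3) = F(3) + f(1)·m(2) + f(2)·m(1) = 2/3 + 1/6·19/36 + 1/3·1/6 = 175/216
m(4) = F(4) + f(1)·m(3) + f(2)·m(2) + f(3)·m(1) = 5/6 + 1/6·175/216 + 1/3·19/36 + 1/6·1/6 = 1519/1296
E[N_4] = m(4) = 1519/1296


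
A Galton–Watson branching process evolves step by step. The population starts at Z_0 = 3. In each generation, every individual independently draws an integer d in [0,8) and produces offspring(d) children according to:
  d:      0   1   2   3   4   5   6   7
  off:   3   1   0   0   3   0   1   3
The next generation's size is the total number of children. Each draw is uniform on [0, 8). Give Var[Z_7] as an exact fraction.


3419630218912149/4398046511104

Outcome values over d=0..7: [3, 1, 0, 0, 3, 0, 1, 3]
Σy = 11, Σy² = 29, M = 8
μ = 11/8 = 11/8,  σ² = 29/8 − (11/8)² = 111/64
V_0 = 0, E_0 = 3
V_1 = 111/64·E_0 + (11/8)²·V_0 = 333/64;  E_1 = 33/8
V_2 = 111/64·E_1 + (11/8)²·V_1 = 69597/4096;  E_2 = 363/64
V_3 = 111/64·E_2 + (11/8)²·V_2 = 10999989/262144;  E_3 = 3993/512
V_4 = 111/64·E_3 + (11/8)²·V_3 = 1557928845/16777216;  E_4 = 43923/4096
V_5 = 111/64·E_4 + (11/8)²·V_4 = 208479245733/1073741824;  E_5 = 483153/32768
V_6 = 111/64·E_5 + (11/8)²·V_5 = 26983336016637/68719476736;  E_6 = 5314683/262144
V_7 = 111/64·E_6 + (11/8)²·V_6 = 3419630218912149/4398046511104;  E_7 = 58461513/2097152


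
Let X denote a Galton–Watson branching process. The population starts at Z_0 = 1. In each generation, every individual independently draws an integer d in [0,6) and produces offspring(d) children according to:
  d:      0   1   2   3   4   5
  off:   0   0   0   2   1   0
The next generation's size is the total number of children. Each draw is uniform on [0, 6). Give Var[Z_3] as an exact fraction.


49/192

Outcome values over d=0..5: [0, 0, 0, 2, 1, 0]
Σy = 3, Σy² = 5, M = 6
μ = 3/6 = 1/2,  σ² = 5/6 − (1/2)² = 7/12
V_0 = 0, E_0 = 1
V_1 = 7/12·E_0 + (1/2)²·V_0 = 7/12;  E_1 = 1/2
V_2 = 7/12·E_1 + (1/2)²·V_1 = 7/16;  E_2 = 1/4
V_3 = 7/12·E_2 + (1/2)²·V_2 = 49/192;  E_3 = 1/8


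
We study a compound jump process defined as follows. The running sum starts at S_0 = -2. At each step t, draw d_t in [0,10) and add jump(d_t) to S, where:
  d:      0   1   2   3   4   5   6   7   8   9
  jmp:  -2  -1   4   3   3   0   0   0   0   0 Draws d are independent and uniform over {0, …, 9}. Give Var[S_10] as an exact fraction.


Outcome values over d=0..9: [-2, -1, 4, 3, 3, 0, 0, 0, 0, 0]
Σy = 7, Σy² = 39, M = 10
μ = 7/10 = 7/10,  σ² = 39/10 − (7/10)² = 341/100
Independent increments: Var[S_10] = 10·σ² = 10·(341/100) = 341/10

341/10


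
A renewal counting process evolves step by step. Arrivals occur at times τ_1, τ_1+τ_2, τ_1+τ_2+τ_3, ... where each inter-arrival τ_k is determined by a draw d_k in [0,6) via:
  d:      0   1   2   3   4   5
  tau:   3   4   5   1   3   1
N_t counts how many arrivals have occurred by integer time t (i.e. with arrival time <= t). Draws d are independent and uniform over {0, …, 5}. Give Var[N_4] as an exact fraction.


Inter-arrival values over d=0..5: [3, 4, 5, 1, 3, 1]
Each d has probability 1/6, so the pmf of τ is: f(1) = 1/3, f(3) = 1/3, f(4) = 1/6, f(5) = 1/6
Let p_n(j) = P(N_n = j), with p_0 = [1]. Condition on τ_1: p_n(0) = P(τ > n), and for j >= 1, p_n(j) = Σ_{k<=n} f(k)·p_{n−k}(j−1)
p_1 = [2/3, 1/3]  (j = 0..1)
p_2 = [2/3, 2/9, 1/9]  (j = 0..2)
p_3 = [1/3, 5/9, 2/27, 1/27]  (j = 0..3)
p_4 = [1/6, 1/2, 8/27, 2/81, 1/81]  (j = 0..4)
E[N_4] = Σ j·p_4(j) = 197/162;  E[N_4²] = Σ j²·p_4(j) = 341/162
Var[N_4] = 341/162 − (197/162)² = 16433/26244

16433/26244


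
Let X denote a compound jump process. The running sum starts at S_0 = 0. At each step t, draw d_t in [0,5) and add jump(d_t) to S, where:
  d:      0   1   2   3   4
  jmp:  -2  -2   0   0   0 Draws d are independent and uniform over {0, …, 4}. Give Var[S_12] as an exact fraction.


288/25

Outcome values over d=0..4: [-2, -2, 0, 0, 0]
Σy = -4, Σy² = 8, M = 5
μ = -4/5 = -4/5,  σ² = 8/5 − (-4/5)² = 24/25
Independent increments: Var[S_12] = 12·σ² = 12·(24/25) = 288/25


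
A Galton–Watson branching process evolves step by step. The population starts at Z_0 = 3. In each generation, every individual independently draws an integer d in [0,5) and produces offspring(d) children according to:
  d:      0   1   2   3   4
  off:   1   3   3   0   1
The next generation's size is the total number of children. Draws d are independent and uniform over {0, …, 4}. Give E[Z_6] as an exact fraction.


786432/15625

Outcome values over d=0..4: [1, 3, 3, 0, 1]
Σy = 8, Σy² = 20, M = 5
μ = 8/5 = 8/5,  σ² = 20/5 − (8/5)² = 36/25
E[Z_0] = 3
E[Z_1] = 8/5·E[Z_0] = 24/5
E[Z_2] = 8/5·E[Z_1] = 192/25
E[Z_3] = 8/5·E[Z_2] = 1536/125
E[Z_4] = 8/5·E[Z_3] = 12288/625
E[Z_5] = 8/5·E[Z_4] = 98304/3125
E[Z_6] = 8/5·E[Z_5] = 786432/15625


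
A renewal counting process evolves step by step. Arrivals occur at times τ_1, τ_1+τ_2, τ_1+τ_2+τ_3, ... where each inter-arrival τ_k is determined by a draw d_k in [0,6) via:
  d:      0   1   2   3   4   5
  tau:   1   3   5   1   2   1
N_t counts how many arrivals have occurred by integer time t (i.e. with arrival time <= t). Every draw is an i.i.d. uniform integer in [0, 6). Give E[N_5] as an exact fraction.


217/96

Inter-arrival values over d=0..5: [1, 3, 5, 1, 2, 1]
Each d has probability 1/6, so the pmf of τ is: f(1) = 1/2, f(2) = 1/6, f(3) = 1/6, f(5) = 1/6
Renewal equation for m(n) = E[N_n]: condition on τ_1 = k (if k <= n, one arrival plus a fresh copy on the remaining n−k steps): m(n) = F(n) + Σ_{k<=n} f(k)·m(n−k), where F(n) = P(τ <= n) and m(0) = 0
m(1) = F(1) = 1/2
m(2) = F(2) + f(1)·m(1) = 2/3 + 1/2·1/2 = 11/12
m(3) = F(3) + f(1)·m(2) + f(2)·m(1) = 5/6 + 1/2·11/12 + 1/6·1/2 = 11/8
m(4) = F(4) + f(1)·m(3) + f(2)·m(2) + f(3)·m(1) = 5/6 + 1/2·11/8 + 1/6·11/12 + 1/6·1/2 = 253/144
m(5) = F(5) + f(1)·m(4) + f(2)·m(3) + f(3)·m(2) = 1 + 1/2·253/144 + 1/6·11/8 + 1/6·11/12 = 217/96
E[N_5] = m(5) = 217/96


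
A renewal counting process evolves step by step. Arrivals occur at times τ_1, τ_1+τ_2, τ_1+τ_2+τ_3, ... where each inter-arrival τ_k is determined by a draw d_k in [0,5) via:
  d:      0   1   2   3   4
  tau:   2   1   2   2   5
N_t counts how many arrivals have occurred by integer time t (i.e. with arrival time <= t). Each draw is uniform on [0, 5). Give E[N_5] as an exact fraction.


6116/3125

Inter-arrival values over d=0..4: [2, 1, 2, 2, 5]
Each d has probability 1/5, so the pmf of τ is: f(1) = 1/5, f(2) = 3/5, f(5) = 1/5
Renewal equation for m(n) = E[N_n]: condition on τ_1 = k (if k <= n, one arrival plus a fresh copy on the remaining n−k steps): m(n) = F(n) + Σ_{k<=n} f(k)·m(n−k), where F(n) = P(τ <= n) and m(0) = 0
m(1) = F(1) = 1/5
m(2) = F(2) + f(1)·m(1) = 4/5 + 1/5·1/5 = 21/25
m(3) = F(3) + f(1)·m(2) + f(2)·m(1) = 4/5 + 1/5·21/25 + 3/5·1/5 = 136/125
m(4) = F(4) + f(1)·m(3) + f(2)·m(2) = 4/5 + 1/5·136/125 + 3/5·21/25 = 951/625
m(5) = F(5) + f(1)·m(4) + f(2)·m(3) = 1 + 1/5·951/625 + 3/5·136/125 = 6116/3125
E[N_5] = m(5) = 6116/3125


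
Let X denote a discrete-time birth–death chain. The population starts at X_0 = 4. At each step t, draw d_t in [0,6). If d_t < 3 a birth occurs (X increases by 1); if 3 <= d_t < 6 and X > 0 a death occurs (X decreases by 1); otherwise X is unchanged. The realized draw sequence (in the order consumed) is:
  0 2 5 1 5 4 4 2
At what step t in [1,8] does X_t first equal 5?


t=0: X=4, d=0 → birth, X_1=5
t=1: X=5, d=2 → birth, X_2=6
t=2: X=6, d=5 → death, X_3=5
t=3: X=5, d=1 → birth, X_4=6
t=4: X=6, d=5 → death, X_5=5
t=5: X=5, d=4 → death, X_6=4
t=6: X=4, d=4 → death, X_7=3
t=7: X=3, d=2 → birth, X_8=4

1


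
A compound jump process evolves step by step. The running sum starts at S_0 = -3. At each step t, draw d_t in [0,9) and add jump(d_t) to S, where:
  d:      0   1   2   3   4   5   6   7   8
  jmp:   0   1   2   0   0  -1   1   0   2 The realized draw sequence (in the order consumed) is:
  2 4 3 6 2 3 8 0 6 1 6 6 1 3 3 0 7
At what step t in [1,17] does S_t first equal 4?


7

t=0: S=-3, d=2, jump=2, S_1=-1
t=1: S=-1, d=4, jump=0, S_2=-1
t=2: S=-1, d=3, jump=0, S_3=-1
t=3: S=-1, d=6, jump=1, S_4=0
t=4: S=0, d=2, jump=2, S_5=2
t=5: S=2, d=3, jump=0, S_6=2
t=6: S=2, d=8, jump=2, S_7=4
t=7: S=4, d=0, jump=0, S_8=4
t=8: S=4, d=6, jump=1, S_9=5
t=9: S=5, d=1, jump=1, S_10=6
t=10: S=6, d=6, jump=1, S_11=7
t=11: S=7, d=6, jump=1, S_12=8
t=12: S=8, d=1, jump=1, S_13=9
t=13: S=9, d=3, jump=0, S_14=9
t=14: S=9, d=3, jump=0, S_15=9
t=15: S=9, d=0, jump=0, S_16=9
t=16: S=9, d=7, jump=0, S_17=9


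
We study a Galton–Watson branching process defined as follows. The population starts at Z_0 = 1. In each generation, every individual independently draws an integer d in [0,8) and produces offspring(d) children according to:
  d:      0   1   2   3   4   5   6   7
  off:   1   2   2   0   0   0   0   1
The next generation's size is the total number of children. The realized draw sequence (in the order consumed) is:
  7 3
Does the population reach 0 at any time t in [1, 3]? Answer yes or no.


yes

gen 0: Z_0=1, draws=[7], offspring=[1], Z_1=1
gen 1: Z_1=1, draws=[3], offspring=[0], Z_2=0
gen 2: Z_2=0, draws=[], offspring=[], Z_3=0


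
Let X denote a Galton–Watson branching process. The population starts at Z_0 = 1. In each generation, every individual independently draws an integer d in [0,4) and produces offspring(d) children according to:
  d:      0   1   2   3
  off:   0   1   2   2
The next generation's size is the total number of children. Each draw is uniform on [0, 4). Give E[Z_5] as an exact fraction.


Outcome values over d=0..3: [0, 1, 2, 2]
Σy = 5, Σy² = 9, M = 4
μ = 5/4 = 5/4,  σ² = 9/4 − (5/4)² = 11/16
E[Z_0] = 1
E[Z_1] = 5/4·E[Z_0] = 5/4
E[Z_2] = 5/4·E[Z_1] = 25/16
E[Z_3] = 5/4·E[Z_2] = 125/64
E[Z_4] = 5/4·E[Z_3] = 625/256
E[Z_5] = 5/4·E[Z_4] = 3125/1024

3125/1024


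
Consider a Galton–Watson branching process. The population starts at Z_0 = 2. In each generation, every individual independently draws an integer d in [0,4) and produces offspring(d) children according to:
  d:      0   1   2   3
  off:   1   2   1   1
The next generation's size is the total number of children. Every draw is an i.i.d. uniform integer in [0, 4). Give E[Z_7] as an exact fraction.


78125/8192

Outcome values over d=0..3: [1, 2, 1, 1]
Σy = 5, Σy² = 7, M = 4
μ = 5/4 = 5/4,  σ² = 7/4 − (5/4)² = 3/16
E[Z_0] = 2
E[Z_1] = 5/4·E[Z_0] = 5/2
E[Z_2] = 5/4·E[Z_1] = 25/8
E[Z_3] = 5/4·E[Z_2] = 125/32
E[Z_4] = 5/4·E[Z_3] = 625/128
E[Z_5] = 5/4·E[Z_4] = 3125/512
E[Z_6] = 5/4·E[Z_5] = 15625/2048
E[Z_7] = 5/4·E[Z_6] = 78125/8192


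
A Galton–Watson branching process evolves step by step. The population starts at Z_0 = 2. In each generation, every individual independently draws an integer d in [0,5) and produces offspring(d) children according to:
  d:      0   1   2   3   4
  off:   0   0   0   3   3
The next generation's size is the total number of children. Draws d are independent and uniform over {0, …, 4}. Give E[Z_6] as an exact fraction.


Outcome values over d=0..4: [0, 0, 0, 3, 3]
Σy = 6, Σy² = 18, M = 5
μ = 6/5 = 6/5,  σ² = 18/5 − (6/5)² = 54/25
E[Z_0] = 2
E[Z_1] = 6/5·E[Z_0] = 12/5
E[Z_2] = 6/5·E[Z_1] = 72/25
E[Z_3] = 6/5·E[Z_2] = 432/125
E[Z_4] = 6/5·E[Z_3] = 2592/625
E[Z_5] = 6/5·E[Z_4] = 15552/3125
E[Z_6] = 6/5·E[Z_5] = 93312/15625

93312/15625


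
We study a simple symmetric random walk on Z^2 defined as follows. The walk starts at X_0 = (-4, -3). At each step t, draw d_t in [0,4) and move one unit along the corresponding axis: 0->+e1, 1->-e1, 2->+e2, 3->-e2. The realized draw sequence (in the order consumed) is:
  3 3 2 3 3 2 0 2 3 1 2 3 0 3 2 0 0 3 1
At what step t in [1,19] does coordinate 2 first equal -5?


2

t=0: X=(-4, -3), d=3 → -e2, X_1=(-4, -4)
t=1: X=(-4, -4), d=3 → -e2, X_2=(-4, -5)
t=2: X=(-4, -5), d=2 → +e2, X_3=(-4, -4)
t=3: X=(-4, -4), d=3 → -e2, X_4=(-4, -5)
t=4: X=(-4, -5), d=3 → -e2, X_5=(-4, -6)
t=5: X=(-4, -6), d=2 → +e2, X_6=(-4, -5)
t=6: X=(-4, -5), d=0 → +e1, X_7=(-3, -5)
t=7: X=(-3, -5), d=2 → +e2, X_8=(-3, -4)
t=8: X=(-3, -4), d=3 → -e2, X_9=(-3, -5)
t=9: X=(-3, -5), d=1 → -e1, X_10=(-4, -5)
t=10: X=(-4, -5), d=2 → +e2, X_11=(-4, -4)
t=11: X=(-4, -4), d=3 → -e2, X_12=(-4, -5)
t=12: X=(-4, -5), d=0 → +e1, X_13=(-3, -5)
t=13: X=(-3, -5), d=3 → -e2, X_14=(-3, -6)
t=14: X=(-3, -6), d=2 → +e2, X_15=(-3, -5)
t=15: X=(-3, -5), d=0 → +e1, X_16=(-2, -5)
t=16: X=(-2, -5), d=0 → +e1, X_17=(-1, -5)
t=17: X=(-1, -5), d=3 → -e2, X_18=(-1, -6)
t=18: X=(-1, -6), d=1 → -e1, X_19=(-2, -6)


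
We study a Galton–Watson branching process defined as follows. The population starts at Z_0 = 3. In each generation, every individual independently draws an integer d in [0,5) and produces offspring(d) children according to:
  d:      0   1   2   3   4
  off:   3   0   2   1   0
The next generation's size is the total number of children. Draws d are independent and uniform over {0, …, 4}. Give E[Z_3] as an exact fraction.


Outcome values over d=0..4: [3, 0, 2, 1, 0]
Σy = 6, Σy² = 14, M = 5
μ = 6/5 = 6/5,  σ² = 14/5 − (6/5)² = 34/25
E[Z_0] = 3
E[Z_1] = 6/5·E[Z_0] = 18/5
E[Z_2] = 6/5·E[Z_1] = 108/25
E[Z_3] = 6/5·E[Z_2] = 648/125

648/125


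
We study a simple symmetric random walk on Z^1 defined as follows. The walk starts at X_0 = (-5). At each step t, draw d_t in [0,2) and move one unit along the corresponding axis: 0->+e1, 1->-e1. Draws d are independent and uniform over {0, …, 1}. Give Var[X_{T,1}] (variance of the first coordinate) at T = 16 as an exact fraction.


16

Outcome values over d=0..1: [1, -1]
Σy = 0, Σy² = 2, M = 2
μ = 0/2 = 0,  σ² = 2/2 − (0)² = 1
Independent increments: Var[X_16] = 16·σ² = 16·(1) = 16


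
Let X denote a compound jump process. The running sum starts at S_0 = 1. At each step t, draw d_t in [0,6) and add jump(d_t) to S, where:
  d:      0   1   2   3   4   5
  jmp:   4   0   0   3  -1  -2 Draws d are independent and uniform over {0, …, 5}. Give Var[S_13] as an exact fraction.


Outcome values over d=0..5: [4, 0, 0, 3, -1, -2]
Σy = 4, Σy² = 30, M = 6
μ = 4/6 = 2/3,  σ² = 30/6 − (2/3)² = 41/9
Independent increments: Var[S_13] = 13·σ² = 13·(41/9) = 533/9

533/9


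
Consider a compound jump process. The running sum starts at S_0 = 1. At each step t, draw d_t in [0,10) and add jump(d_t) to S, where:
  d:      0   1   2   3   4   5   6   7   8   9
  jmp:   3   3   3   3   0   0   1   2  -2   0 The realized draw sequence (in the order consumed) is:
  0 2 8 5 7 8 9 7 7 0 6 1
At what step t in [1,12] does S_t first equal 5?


t=0: S=1, d=0, jump=3, S_1=4
t=1: S=4, d=2, jump=3, S_2=7
t=2: S=7, d=8, jump=-2, S_3=5
t=3: S=5, d=5, jump=0, S_4=5
t=4: S=5, d=7, jump=2, S_5=7
t=5: S=7, d=8, jump=-2, S_6=5
t=6: S=5, d=9, jump=0, S_7=5
t=7: S=5, d=7, jump=2, S_8=7
t=8: S=7, d=7, jump=2, S_9=9
t=9: S=9, d=0, jump=3, S_10=12
t=10: S=12, d=6, jump=1, S_11=13
t=11: S=13, d=1, jump=3, S_12=16

3


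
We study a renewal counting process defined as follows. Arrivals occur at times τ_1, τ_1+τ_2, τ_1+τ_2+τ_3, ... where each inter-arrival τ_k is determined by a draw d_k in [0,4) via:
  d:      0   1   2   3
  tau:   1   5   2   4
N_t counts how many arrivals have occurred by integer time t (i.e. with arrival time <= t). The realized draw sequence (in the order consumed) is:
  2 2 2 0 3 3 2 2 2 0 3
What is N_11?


5

draw d_1=2: τ_1=2, arrival time A_1=2
draw d_2=2: τ_2=2, arrival time A_2=4
draw d_3=2: τ_3=2, arrival time A_3=6
draw d_4=0: τ_4=1, arrival time A_4=7
draw d_5=3: τ_5=4, arrival time A_5=11
draw d_6=3: τ_6=4, arrival time A_6=15
draw d_7=2: τ_7=2, arrival time A_7=17
draw d_8=2: τ_8=2, arrival time A_8=19
draw d_9=2: τ_9=2, arrival time A_9=21
draw d_10=0: τ_10=1, arrival time A_10=22
draw d_11=3: τ_11=4, arrival time A_11=26
N_t over t=0..11: 0:0 1:0 2:1 3:1 4:2 5:2 6:3 7:4 8:4 9:4 10:4 11:5


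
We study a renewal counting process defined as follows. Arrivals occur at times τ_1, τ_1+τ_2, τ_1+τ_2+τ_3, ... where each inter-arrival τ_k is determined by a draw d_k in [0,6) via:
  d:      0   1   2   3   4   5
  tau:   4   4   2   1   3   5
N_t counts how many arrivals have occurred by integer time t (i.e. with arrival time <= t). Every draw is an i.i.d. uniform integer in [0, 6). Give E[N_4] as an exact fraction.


Inter-arrival values over d=0..5: [4, 4, 2, 1, 3, 5]
Each d has probability 1/6, so the pmf of τ is: f(1) = 1/6, f(2) = 1/6, f(3) = 1/6, f(4) = 1/3, f(5) = 1/6
Renewal equation for m(n) = E[N_n]: condition on τ_1 = k (if k <= n, one arrival plus a fresh copy on the remaining n−k steps): m(n) = F(n) + Σ_{k<=n} f(k)·m(n−k), where F(n) = P(τ <= n) and m(0) = 0
m(1) = F(1) = 1/6
m(2) = F(2) + f(1)·m(1) = 1/3 + 1/6·1/6 = 13/36
m(3) = F(3) + f(1)·m(2) + f(2)·m(1) = 1/2 + 1/6·13/36 + 1/6·1/6 = 127/216
m(4) = F(4) + f(1)·m(3) + f(2)·m(2) + f(3)·m(1) = 5/6 + 1/6·127/216 + 1/6·13/36 + 1/6·1/6 = 1321/1296
E[N_4] = m(4) = 1321/1296

1321/1296


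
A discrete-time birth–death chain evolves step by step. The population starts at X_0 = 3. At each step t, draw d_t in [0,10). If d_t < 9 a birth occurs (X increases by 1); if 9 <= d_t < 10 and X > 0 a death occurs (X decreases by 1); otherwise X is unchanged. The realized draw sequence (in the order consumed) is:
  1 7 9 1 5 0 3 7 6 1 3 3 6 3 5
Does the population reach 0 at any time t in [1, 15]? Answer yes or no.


t=0: X=3, d=1 → birth, X_1=4
t=1: X=4, d=7 → birth, X_2=5
t=2: X=5, d=9 → death, X_3=4
t=3: X=4, d=1 → birth, X_4=5
t=4: X=5, d=5 → birth, X_5=6
t=5: X=6, d=0 → birth, X_6=7
t=6: X=7, d=3 → birth, X_7=8
t=7: X=8, d=7 → birth, X_8=9
t=8: X=9, d=6 → birth, X_9=10
t=9: X=10, d=1 → birth, X_10=11
t=10: X=11, d=3 → birth, X_11=12
t=11: X=12, d=3 → birth, X_12=13
t=12: X=13, d=6 → birth, X_13=14
t=13: X=14, d=3 → birth, X_14=15
t=14: X=15, d=5 → birth, X_15=16

no


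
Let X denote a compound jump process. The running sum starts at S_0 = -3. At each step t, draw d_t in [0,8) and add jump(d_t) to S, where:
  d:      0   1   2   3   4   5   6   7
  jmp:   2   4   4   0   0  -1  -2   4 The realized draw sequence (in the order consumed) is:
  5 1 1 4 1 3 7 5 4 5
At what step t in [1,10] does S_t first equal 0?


t=0: S=-3, d=5, jump=-1, S_1=-4
t=1: S=-4, d=1, jump=4, S_2=0
t=2: S=0, d=1, jump=4, S_3=4
t=3: S=4, d=4, jump=0, S_4=4
t=4: S=4, d=1, jump=4, S_5=8
t=5: S=8, d=3, jump=0, S_6=8
t=6: S=8, d=7, jump=4, S_7=12
t=7: S=12, d=5, jump=-1, S_8=11
t=8: S=11, d=4, jump=0, S_9=11
t=9: S=11, d=5, jump=-1, S_10=10

2


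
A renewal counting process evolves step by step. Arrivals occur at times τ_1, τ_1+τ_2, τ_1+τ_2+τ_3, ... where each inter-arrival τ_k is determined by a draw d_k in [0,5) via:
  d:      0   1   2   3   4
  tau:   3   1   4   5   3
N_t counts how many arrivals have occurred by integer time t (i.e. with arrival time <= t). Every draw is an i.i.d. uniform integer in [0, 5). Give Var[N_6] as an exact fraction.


Inter-arrival values over d=0..4: [3, 1, 4, 5, 3]
Each d has probability 1/5, so the pmf of τ is: f(1) = 1/5, f(3) = 2/5, f(4) = 1/5, f(5) = 1/5
Let p_n(j) = P(N_n = j), with p_0 = [1]. Condition on τ_1: p_n(0) = P(τ > n), and for j >= 1, p_n(j) = Σ_{k<=n} f(k)·p_{n−k}(j−1)
p_1 = [4/5, 1/5]  (j = 0..1)
p_2 = [4/5, 4/25, 1/25]  (j = 0..2)
p_3 = [2/5, 14/25, 4/125, 1/125]  (j = 0..3)
p_4 = [1/5, 3/5, 24/125, 4/625, 1/625]  (j = 0..4)
p_5 = [0, 18/25, 28/125, 34/625, 4/3125, 1/3125]  (j = 0..5)
p_6 = [0, 12/25, 11/25, 41/625, 44/3125, 4/15625, 1/15625]  (j = 0..6)
E[N_6] = Σ j·p_6(j) = 25231/15625;  E[N_6²] = Σ j²·p_6(j) = 47881/15625
Var[N_6] = 47881/15625 − (25231/15625)² = 111537264/244140625

111537264/244140625


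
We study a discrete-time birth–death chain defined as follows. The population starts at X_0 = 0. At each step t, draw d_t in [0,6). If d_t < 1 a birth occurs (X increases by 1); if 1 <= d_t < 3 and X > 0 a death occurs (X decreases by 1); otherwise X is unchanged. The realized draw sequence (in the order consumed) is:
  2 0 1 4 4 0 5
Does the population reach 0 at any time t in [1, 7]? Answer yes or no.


t=0: X=0, d=2 → hold, X_1=0
t=1: X=0, d=0 → birth, X_2=1
t=2: X=1, d=1 → death, X_3=0
t=3: X=0, d=4 → hold, X_4=0
t=4: X=0, d=4 → hold, X_5=0
t=5: X=0, d=0 → birth, X_6=1
t=6: X=1, d=5 → hold, X_7=1

yes


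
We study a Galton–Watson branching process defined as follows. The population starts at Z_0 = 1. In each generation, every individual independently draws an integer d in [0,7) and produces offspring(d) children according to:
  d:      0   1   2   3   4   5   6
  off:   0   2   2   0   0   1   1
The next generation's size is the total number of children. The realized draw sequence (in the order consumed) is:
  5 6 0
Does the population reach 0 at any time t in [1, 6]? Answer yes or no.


gen 0: Z_0=1, draws=[5], offspring=[1], Z_1=1
gen 1: Z_1=1, draws=[6], offspring=[1], Z_2=1
gen 2: Z_2=1, draws=[0], offspring=[0], Z_3=0
gen 3: Z_3=0, draws=[], offspring=[], Z_4=0
gen 4: Z_4=0, draws=[], offspring=[], Z_5=0
gen 5: Z_5=0, draws=[], offspring=[], Z_6=0

yes


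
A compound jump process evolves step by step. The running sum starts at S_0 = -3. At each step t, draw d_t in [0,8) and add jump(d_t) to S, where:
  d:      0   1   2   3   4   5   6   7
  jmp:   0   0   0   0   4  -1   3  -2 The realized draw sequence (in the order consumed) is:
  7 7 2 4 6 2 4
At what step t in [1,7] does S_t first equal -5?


t=0: S=-3, d=7, jump=-2, S_1=-5
t=1: S=-5, d=7, jump=-2, S_2=-7
t=2: S=-7, d=2, jump=0, S_3=-7
t=3: S=-7, d=4, jump=4, S_4=-3
t=4: S=-3, d=6, jump=3, S_5=0
t=5: S=0, d=2, jump=0, S_6=0
t=6: S=0, d=4, jump=4, S_7=4

1


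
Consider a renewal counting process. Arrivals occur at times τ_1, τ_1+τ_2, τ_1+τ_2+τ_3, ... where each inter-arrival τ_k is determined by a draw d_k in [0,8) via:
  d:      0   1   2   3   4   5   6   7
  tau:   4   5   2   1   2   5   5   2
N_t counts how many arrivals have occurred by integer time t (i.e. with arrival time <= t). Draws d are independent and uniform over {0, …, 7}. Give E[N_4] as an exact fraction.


3665/4096

Inter-arrival values over d=0..7: [4, 5, 2, 1, 2, 5, 5, 2]
Each d has probability 1/8, so the pmf of τ is: f(1) = 1/8, f(2) = 3/8, f(4) = 1/8, f(5) = 3/8
Renewal equation for m(n) = E[N_n]: condition on τ_1 = k (if k <= n, one arrival plus a fresh copy on the remaining n−k steps): m(n) = F(n) + Σ_{k<=n} f(k)·m(n−k), where F(n) = P(τ <= n) and m(0) = 0
m(1) = F(1) = 1/8
m(2) = F(2) + f(1)·m(1) = 1/2 + 1/8·1/8 = 33/64
m(3) = F(3) + f(1)·m(2) + f(2)·m(1) = 1/2 + 1/8·33/64 + 3/8·1/8 = 313/512
m(4) = F(4) + f(1)·m(3) + f(2)·m(2) = 5/8 + 1/8·313/512 + 3/8·33/64 = 3665/4096
E[N_4] = m(4) = 3665/4096


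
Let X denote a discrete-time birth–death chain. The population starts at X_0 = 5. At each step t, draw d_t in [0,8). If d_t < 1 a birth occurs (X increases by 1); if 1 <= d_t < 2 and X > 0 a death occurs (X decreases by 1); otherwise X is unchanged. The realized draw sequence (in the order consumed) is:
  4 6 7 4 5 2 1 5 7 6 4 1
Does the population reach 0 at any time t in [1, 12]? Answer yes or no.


t=0: X=5, d=4 → hold, X_1=5
t=1: X=5, d=6 → hold, X_2=5
t=2: X=5, d=7 → hold, X_3=5
t=3: X=5, d=4 → hold, X_4=5
t=4: X=5, d=5 → hold, X_5=5
t=5: X=5, d=2 → hold, X_6=5
t=6: X=5, d=1 → death, X_7=4
t=7: X=4, d=5 → hold, X_8=4
t=8: X=4, d=7 → hold, X_9=4
t=9: X=4, d=6 → hold, X_10=4
t=10: X=4, d=4 → hold, X_11=4
t=11: X=4, d=1 → death, X_12=3

no


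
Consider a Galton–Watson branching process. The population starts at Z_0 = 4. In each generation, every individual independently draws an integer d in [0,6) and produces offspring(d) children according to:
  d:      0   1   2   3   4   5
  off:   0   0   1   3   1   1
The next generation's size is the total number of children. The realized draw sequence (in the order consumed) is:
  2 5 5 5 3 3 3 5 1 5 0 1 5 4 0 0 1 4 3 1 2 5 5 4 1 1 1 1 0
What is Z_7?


gen 0: Z_0=4, draws=[2, 5, 5, 5], offspring=[1, 1, 1, 1], Z_1=4
gen 1: Z_1=4, draws=[3, 3, 3, 5], offspring=[3, 3, 3, 1], Z_2=10
gen 2: Z_2=10, draws=[1, 5, 0, 1, 5, 4, 0, 0, 1, 4], offspring=[0, 1, 0, 0, 1, 1, 0, 0, 0, 1], Z_3=4
gen 3: Z_3=4, draws=[3, 1, 2, 5], offspring=[3, 0, 1, 1], Z_4=5
gen 4: Z_4=5, draws=[5, 4, 1, 1, 1], offspring=[1, 1, 0, 0, 0], Z_5=2
gen 5: Z_5=2, draws=[1, 0], offspring=[0, 0], Z_6=0
gen 6: Z_6=0, draws=[], offspring=[], Z_7=0

0


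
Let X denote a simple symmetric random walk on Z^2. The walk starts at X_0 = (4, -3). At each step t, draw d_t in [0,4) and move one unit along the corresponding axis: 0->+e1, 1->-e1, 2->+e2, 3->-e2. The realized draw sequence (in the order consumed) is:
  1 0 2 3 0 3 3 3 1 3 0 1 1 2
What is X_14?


t=0: X=(4, -3), d=1 → -e1, X_1=(3, -3)
t=1: X=(3, -3), d=0 → +e1, X_2=(4, -3)
t=2: X=(4, -3), d=2 → +e2, X_3=(4, -2)
t=3: X=(4, -2), d=3 → -e2, X_4=(4, -3)
t=4: X=(4, -3), d=0 → +e1, X_5=(5, -3)
t=5: X=(5, -3), d=3 → -e2, X_6=(5, -4)
t=6: X=(5, -4), d=3 → -e2, X_7=(5, -5)
t=7: X=(5, -5), d=3 → -e2, X_8=(5, -6)
t=8: X=(5, -6), d=1 → -e1, X_9=(4, -6)
t=9: X=(4, -6), d=3 → -e2, X_10=(4, -7)
t=10: X=(4, -7), d=0 → +e1, X_11=(5, -7)
t=11: X=(5, -7), d=1 → -e1, X_12=(4, -7)
t=12: X=(4, -7), d=1 → -e1, X_13=(3, -7)
t=13: X=(3, -7), d=2 → +e2, X_14=(3, -6)

(3, -6)


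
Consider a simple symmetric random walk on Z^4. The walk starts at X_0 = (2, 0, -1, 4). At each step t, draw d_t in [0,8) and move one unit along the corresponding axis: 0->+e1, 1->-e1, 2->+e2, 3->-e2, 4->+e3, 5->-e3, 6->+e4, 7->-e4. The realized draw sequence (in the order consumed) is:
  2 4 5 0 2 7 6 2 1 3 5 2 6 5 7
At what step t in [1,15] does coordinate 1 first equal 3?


4

t=0: X=(2, 0, -1, 4), d=2 → +e2, X_1=(2, 1, -1, 4)
t=1: X=(2, 1, -1, 4), d=4 → +e3, X_2=(2, 1, 0, 4)
t=2: X=(2, 1, 0, 4), d=5 → -e3, X_3=(2, 1, -1, 4)
t=3: X=(2, 1, -1, 4), d=0 → +e1, X_4=(3, 1, -1, 4)
t=4: X=(3, 1, -1, 4), d=2 → +e2, X_5=(3, 2, -1, 4)
t=5: X=(3, 2, -1, 4), d=7 → -e4, X_6=(3, 2, -1, 3)
t=6: X=(3, 2, -1, 3), d=6 → +e4, X_7=(3, 2, -1, 4)
t=7: X=(3, 2, -1, 4), d=2 → +e2, X_8=(3, 3, -1, 4)
t=8: X=(3, 3, -1, 4), d=1 → -e1, X_9=(2, 3, -1, 4)
t=9: X=(2, 3, -1, 4), d=3 → -e2, X_10=(2, 2, -1, 4)
t=10: X=(2, 2, -1, 4), d=5 → -e3, X_11=(2, 2, -2, 4)
t=11: X=(2, 2, -2, 4), d=2 → +e2, X_12=(2, 3, -2, 4)
t=12: X=(2, 3, -2, 4), d=6 → +e4, X_13=(2, 3, -2, 5)
t=13: X=(2, 3, -2, 5), d=5 → -e3, X_14=(2, 3, -3, 5)
t=14: X=(2, 3, -3, 5), d=7 → -e4, X_15=(2, 3, -3, 4)


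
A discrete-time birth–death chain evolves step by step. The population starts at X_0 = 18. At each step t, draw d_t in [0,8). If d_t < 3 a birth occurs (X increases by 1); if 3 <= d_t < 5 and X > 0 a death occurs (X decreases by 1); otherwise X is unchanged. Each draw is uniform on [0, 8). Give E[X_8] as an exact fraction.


19

X can drop by at most 1 per step and X_0 = 18 > T = 8, so X_t >= 18 − t >= 10 > 0 for every t <= 8: the floor at 0 (the 'and X > 0' condition) never binds. Hence X_8 = X_0 + Σ_{t<8} Y_t with i.i.d. increments Y_t = y(d_t) ∈ {+1, −1, 0}.
Outcome values over d=0..7: [1, 1, 1, -1, -1, 0, 0, 0]
Σy = 1, Σy² = 5, M = 8
μ = 1/8 = 1/8,  σ² = 5/8 − (1/8)² = 39/64
E[X_8] = 18 + 8·(1/8) = 19


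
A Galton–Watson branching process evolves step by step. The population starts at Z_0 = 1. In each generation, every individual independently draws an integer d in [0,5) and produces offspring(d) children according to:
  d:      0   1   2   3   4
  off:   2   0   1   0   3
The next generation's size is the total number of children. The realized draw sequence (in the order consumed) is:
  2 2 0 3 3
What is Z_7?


0

gen 0: Z_0=1, draws=[2], offspring=[1], Z_1=1
gen 1: Z_1=1, draws=[2], offspring=[1], Z_2=1
gen 2: Z_2=1, draws=[0], offspring=[2], Z_3=2
gen 3: Z_3=2, draws=[3, 3], offspring=[0, 0], Z_4=0
gen 4: Z_4=0, draws=[], offspring=[], Z_5=0
gen 5: Z_5=0, draws=[], offspring=[], Z_6=0
gen 6: Z_6=0, draws=[], offspring=[], Z_7=0


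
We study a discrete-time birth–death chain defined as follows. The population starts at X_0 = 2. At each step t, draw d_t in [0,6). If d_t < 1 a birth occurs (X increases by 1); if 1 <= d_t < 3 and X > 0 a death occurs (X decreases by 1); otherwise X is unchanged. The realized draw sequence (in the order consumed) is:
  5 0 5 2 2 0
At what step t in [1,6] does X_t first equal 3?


t=0: X=2, d=5 → hold, X_1=2
t=1: X=2, d=0 → birth, X_2=3
t=2: X=3, d=5 → hold, X_3=3
t=3: X=3, d=2 → death, X_4=2
t=4: X=2, d=2 → death, X_5=1
t=5: X=1, d=0 → birth, X_6=2

2


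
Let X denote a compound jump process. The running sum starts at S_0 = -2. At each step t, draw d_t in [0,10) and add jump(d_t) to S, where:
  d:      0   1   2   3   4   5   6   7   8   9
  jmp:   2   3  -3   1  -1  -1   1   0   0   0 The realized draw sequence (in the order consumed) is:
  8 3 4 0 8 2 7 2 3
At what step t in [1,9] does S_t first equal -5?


t=0: S=-2, d=8, jump=0, S_1=-2
t=1: S=-2, d=3, jump=1, S_2=-1
t=2: S=-1, d=4, jump=-1, S_3=-2
t=3: S=-2, d=0, jump=2, S_4=0
t=4: S=0, d=8, jump=0, S_5=0
t=5: S=0, d=2, jump=-3, S_6=-3
t=6: S=-3, d=7, jump=0, S_7=-3
t=7: S=-3, d=2, jump=-3, S_8=-6
t=8: S=-6, d=3, jump=1, S_9=-5

9


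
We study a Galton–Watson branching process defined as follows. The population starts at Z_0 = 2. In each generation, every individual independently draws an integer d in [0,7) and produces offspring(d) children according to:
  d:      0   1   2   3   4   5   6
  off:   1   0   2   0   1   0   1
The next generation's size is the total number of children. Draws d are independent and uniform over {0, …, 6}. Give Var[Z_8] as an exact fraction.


10076580000000/33232930569601

Outcome values over d=0..6: [1, 0, 2, 0, 1, 0, 1]
Σy = 5, Σy² = 7, M = 7
μ = 5/7 = 5/7,  σ² = 7/7 − (5/7)² = 24/49
V_0 = 0, E_0 = 2
V_1 = 24/49·E_0 + (5/7)²·V_0 = 48/49;  E_1 = 10/7
V_2 = 24/49·E_1 + (5/7)²·V_1 = 2880/2401;  E_2 = 50/49
V_3 = 24/49·E_2 + (5/7)²·V_2 = 130800/117649;  E_3 = 250/343
V_4 = 24/49·E_3 + (5/7)²·V_3 = 5328000/5764801;  E_4 = 1250/2401
V_5 = 24/49·E_4 + (5/7)²·V_4 = 205230000/282475249;  E_5 = 6250/16807
V_6 = 24/49·E_5 + (5/7)²·V_5 = 7651800000/13841287201;  E_6 = 31250/117649
V_7 = 24/49·E_6 + (5/7)²·V_6 = 279531750000/678223072849;  E_7 = 156250/823543
V_8 = 24/49·E_7 + (5/7)²·V_7 = 10076580000000/33232930569601;  E_8 = 781250/5764801


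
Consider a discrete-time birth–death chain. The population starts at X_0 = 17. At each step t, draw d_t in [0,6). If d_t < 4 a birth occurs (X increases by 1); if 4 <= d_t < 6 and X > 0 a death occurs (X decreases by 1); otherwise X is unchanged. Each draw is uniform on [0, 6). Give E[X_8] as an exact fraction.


X can drop by at most 1 per step and X_0 = 17 > T = 8, so X_t >= 17 − t >= 9 > 0 for every t <= 8: the floor at 0 (the 'and X > 0' condition) never binds. Hence X_8 = X_0 + Σ_{t<8} Y_t with i.i.d. increments Y_t = y(d_t) ∈ {+1, −1, 0}.
Outcome values over d=0..5: [1, 1, 1, 1, -1, -1]
Σy = 2, Σy² = 6, M = 6
μ = 2/6 = 1/3,  σ² = 6/6 − (1/3)² = 8/9
E[X_8] = 17 + 8·(1/3) = 59/3

59/3


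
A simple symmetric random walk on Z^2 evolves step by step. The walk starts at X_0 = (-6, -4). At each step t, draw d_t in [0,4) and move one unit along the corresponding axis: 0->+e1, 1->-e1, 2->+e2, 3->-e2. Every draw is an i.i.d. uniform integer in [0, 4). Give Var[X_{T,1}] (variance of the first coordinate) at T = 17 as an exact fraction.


Outcome values over d=0..3: [1, -1, 0, 0]
Σy = 0, Σy² = 2, M = 4
μ = 0/4 = 0,  σ² = 2/4 − (0)² = 1/2
Independent increments: Var[X_17] = 17·σ² = 17·(1/2) = 17/2

17/2


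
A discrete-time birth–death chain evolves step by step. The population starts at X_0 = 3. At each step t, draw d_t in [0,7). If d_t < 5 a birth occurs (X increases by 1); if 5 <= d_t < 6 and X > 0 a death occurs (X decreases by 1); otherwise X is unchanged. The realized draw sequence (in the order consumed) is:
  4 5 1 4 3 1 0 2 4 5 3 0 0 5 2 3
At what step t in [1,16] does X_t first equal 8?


t=0: X=3, d=4 → birth, X_1=4
t=1: X=4, d=5 → death, X_2=3
t=2: X=3, d=1 → birth, X_3=4
t=3: X=4, d=4 → birth, X_4=5
t=4: X=5, d=3 → birth, X_5=6
t=5: X=6, d=1 → birth, X_6=7
t=6: X=7, d=0 → birth, X_7=8
t=7: X=8, d=2 → birth, X_8=9
t=8: X=9, d=4 → birth, X_9=10
t=9: X=10, d=5 → death, X_10=9
t=10: X=9, d=3 → birth, X_11=10
t=11: X=10, d=0 → birth, X_12=11
t=12: X=11, d=0 → birth, X_13=12
t=13: X=12, d=5 → death, X_14=11
t=14: X=11, d=2 → birth, X_15=12
t=15: X=12, d=3 → birth, X_16=13

7


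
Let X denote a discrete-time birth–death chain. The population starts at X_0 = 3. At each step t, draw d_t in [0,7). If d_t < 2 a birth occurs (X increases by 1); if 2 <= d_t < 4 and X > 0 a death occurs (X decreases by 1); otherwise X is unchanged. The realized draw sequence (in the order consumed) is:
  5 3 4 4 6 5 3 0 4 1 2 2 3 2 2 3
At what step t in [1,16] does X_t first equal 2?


t=0: X=3, d=5 → hold, X_1=3
t=1: X=3, d=3 → death, X_2=2
t=2: X=2, d=4 → hold, X_3=2
t=3: X=2, d=4 → hold, X_4=2
t=4: X=2, d=6 → hold, X_5=2
t=5: X=2, d=5 → hold, X_6=2
t=6: X=2, d=3 → death, X_7=1
t=7: X=1, d=0 → birth, X_8=2
t=8: X=2, d=4 → hold, X_9=2
t=9: X=2, d=1 → birth, X_10=3
t=10: X=3, d=2 → death, X_11=2
t=11: X=2, d=2 → death, X_12=1
t=12: X=1, d=3 → death, X_13=0
t=13: X=0, d=2 → hold, X_14=0
t=14: X=0, d=2 → hold, X_15=0
t=15: X=0, d=3 → hold, X_16=0

2


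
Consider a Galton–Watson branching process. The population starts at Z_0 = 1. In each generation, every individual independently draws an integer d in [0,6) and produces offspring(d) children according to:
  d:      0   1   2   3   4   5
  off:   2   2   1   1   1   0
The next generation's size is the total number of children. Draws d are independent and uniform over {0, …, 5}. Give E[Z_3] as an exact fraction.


Outcome values over d=0..5: [2, 2, 1, 1, 1, 0]
Σy = 7, Σy² = 11, M = 6
μ = 7/6 = 7/6,  σ² = 11/6 − (7/6)² = 17/36
E[Z_0] = 1
E[Z_1] = 7/6·E[Z_0] = 7/6
E[Z_2] = 7/6·E[Z_1] = 49/36
E[Z_3] = 7/6·E[Z_2] = 343/216

343/216
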